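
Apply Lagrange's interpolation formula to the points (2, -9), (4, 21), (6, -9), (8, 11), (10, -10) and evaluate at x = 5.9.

Lagrange interpolation formula:
P(x) = Σ yᵢ × Lᵢ(x)
where Lᵢ(x) = Π_{j≠i} (x - xⱼ)/(xᵢ - xⱼ)

L_0(5.9) = (5.9 - 4)/(2 - 4) × (5.9 - 6)/(2 - 6) × (5.9 - 8)/(2 - 8) × (5.9 - 10)/(2 - 10) = -0.004260
L_1(5.9) = (5.9 - 2)/(4 - 2) × (5.9 - 6)/(4 - 6) × (5.9 - 8)/(4 - 8) × (5.9 - 10)/(4 - 10) = 0.034978
L_2(5.9) = (5.9 - 2)/(6 - 2) × (5.9 - 4)/(6 - 4) × (5.9 - 8)/(6 - 8) × (5.9 - 10)/(6 - 10) = 0.996877
L_3(5.9) = (5.9 - 2)/(8 - 2) × (5.9 - 4)/(8 - 4) × (5.9 - 6)/(8 - 6) × (5.9 - 10)/(8 - 10) = -0.031647
L_4(5.9) = (5.9 - 2)/(10 - 2) × (5.9 - 4)/(10 - 4) × (5.9 - 6)/(10 - 6) × (5.9 - 8)/(10 - 8) = 0.004052

P(5.9) = (-9)×L_0(5.9) + 21×L_1(5.9) + (-9)×L_2(5.9) + 11×L_3(5.9) + (-10)×L_4(5.9)
P(5.9) = -8.587646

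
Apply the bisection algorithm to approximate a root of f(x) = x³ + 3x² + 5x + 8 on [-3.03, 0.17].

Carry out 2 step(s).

f(x) = x³ + 3x² + 5x + 8
Initial interval: [-3.03, 0.17]

Iteration 1:
  c_1 = (-3.030000 + 0.170000)/2 = -1.430000
  f(c_1) = f(-1.430000) = 4.060493
  f(a) × f(c) < 0, new interval: [-3.030000, -1.430000]
Iteration 2:
  c_2 = (-3.030000 + (-1.430000))/2 = -2.230000
  f(c_2) = f(-2.230000) = 0.679133
  f(a) × f(c) < 0, new interval: [-3.030000, -2.230000]

After 2 iteration(s), the approximation is c_2 = -2.230000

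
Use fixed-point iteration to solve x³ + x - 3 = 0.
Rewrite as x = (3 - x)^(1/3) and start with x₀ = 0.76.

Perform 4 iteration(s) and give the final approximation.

Equation: x³ + x - 3 = 0
Fixed-point form: x = (3 - x)^(1/3)
x₀ = 0.76

x_1 = g(0.760000) = 1.308427
x_2 = g(1.308427) = 1.191508
x_3 = g(1.191508) = 1.218350
x_4 = g(1.218350) = 1.212293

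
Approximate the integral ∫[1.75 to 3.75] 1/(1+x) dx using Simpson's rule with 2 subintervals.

f(x) = 1/(1+x)
a = 1.75, b = 3.75, n = 2
h = (b - a)/n = 1.000000

Simpson's rule: (h/3)[f(x₀) + 4f(x₁) + 2f(x₂) + ... + f(xₙ)]

x_0 = 1.7500, f(x_0) = 0.363636, coefficient = 1
x_1 = 2.7500, f(x_1) = 0.266667, coefficient = 4
x_2 = 3.7500, f(x_2) = 0.210526, coefficient = 1

I ≈ (1.000000/3) × 1.640829 = 0.546943
Exact value: 0.546544
Error: 0.000399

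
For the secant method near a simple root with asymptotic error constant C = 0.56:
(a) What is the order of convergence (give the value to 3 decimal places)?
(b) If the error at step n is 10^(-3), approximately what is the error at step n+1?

(a) Secant method has superlinear convergence with order φ = (1+√5)/2 ≈ 1.618.
    This means |e_{n+1}| ≈ C|e_n|^1.618.

(b) With |e_n| = 10^(-3) and C = 0.56:
    |e_{n+1}| ≈ 0.56 × (10^(-3))^1.618 = 0.56 × 10^(-4.85)

(a) ≈ 1.618 (golden ratio); (b) |e_{n+1}| ≈ 7.836e-06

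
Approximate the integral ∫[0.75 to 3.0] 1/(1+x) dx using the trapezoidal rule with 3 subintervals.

f(x) = 1/(1+x)
a = 0.75, b = 3.0, n = 3
h = (b - a)/n = 0.750000

Trapezoidal rule: (h/2)[f(x₀) + 2f(x₁) + 2f(x₂) + ... + f(xₙ)]

x_0 = 0.7500, f(x_0) = 0.571429, coefficient = 1
x_1 = 1.5000, f(x_1) = 0.400000, coefficient = 2
x_2 = 2.2500, f(x_2) = 0.307692, coefficient = 2
x_3 = 3.0000, f(x_3) = 0.250000, coefficient = 1

I ≈ (0.750000/2) × 2.236813 = 0.838805
Exact value: 0.826679
Error: 0.012126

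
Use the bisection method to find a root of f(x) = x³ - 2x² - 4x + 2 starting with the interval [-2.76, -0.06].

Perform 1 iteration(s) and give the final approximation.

f(x) = x³ - 2x² - 4x + 2
Initial interval: [-2.76, -0.06]

Iteration 1:
  c_1 = (-2.760000 + (-0.060000))/2 = -1.410000
  f(c_1) = f(-1.410000) = 0.860579
  f(a) × f(c) < 0, new interval: [-2.760000, -1.410000]

After 1 iteration(s), the approximation is c_1 = -1.410000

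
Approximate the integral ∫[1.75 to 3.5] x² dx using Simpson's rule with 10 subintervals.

f(x) = x²
a = 1.75, b = 3.5, n = 10
h = (b - a)/n = 0.175000

Simpson's rule: (h/3)[f(x₀) + 4f(x₁) + 2f(x₂) + ... + f(xₙ)]

x_0 = 1.7500, f(x_0) = 3.062500, coefficient = 1
x_1 = 1.9250, f(x_1) = 3.705625, coefficient = 4
x_2 = 2.1000, f(x_2) = 4.410000, coefficient = 2
x_3 = 2.2750, f(x_3) = 5.175625, coefficient = 4
x_4 = 2.4500, f(x_4) = 6.002500, coefficient = 2
x_5 = 2.6250, f(x_5) = 6.890625, coefficient = 4
x_6 = 2.8000, f(x_6) = 7.840000, coefficient = 2
x_7 = 2.9750, f(x_7) = 8.850625, coefficient = 4
x_8 = 3.1500, f(x_8) = 9.922500, coefficient = 2
x_9 = 3.3250, f(x_9) = 11.055625, coefficient = 4
x_10 = 3.5000, f(x_10) = 12.250000, coefficient = 1

I ≈ (0.175000/3) × 214.375000 = 12.505208
Exact value: 12.505208
Error: 0.000000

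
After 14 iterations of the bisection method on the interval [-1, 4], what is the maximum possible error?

Bisection error bound: |error| ≤ (b-a)/2^n
|error| ≤ (4 - (-1))/2^14 = 5/2^14
|error| ≤ 0.0003051758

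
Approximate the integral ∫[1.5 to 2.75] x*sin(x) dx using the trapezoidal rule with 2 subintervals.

f(x) = x*sin(x)
a = 1.5, b = 2.75, n = 2
h = (b - a)/n = 0.625000

Trapezoidal rule: (h/2)[f(x₀) + 2f(x₁) + 2f(x₂) + ... + f(xₙ)]

x_0 = 1.5000, f(x_0) = 1.496242, coefficient = 1
x_1 = 2.1250, f(x_1) = 1.806930, coefficient = 2
x_2 = 2.7500, f(x_2) = 1.049568, coefficient = 1

I ≈ (0.625000/2) × 6.159669 = 1.924897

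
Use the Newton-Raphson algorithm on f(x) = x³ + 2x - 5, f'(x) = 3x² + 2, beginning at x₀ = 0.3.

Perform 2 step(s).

f(x) = x³ + 2x - 5
f'(x) = 3x² + 2
x₀ = 0.3

Newton-Raphson formula: x_{n+1} = x_n - f(x_n)/f'(x_n)

Iteration 1:
  f(0.300000) = -4.373000
  f'(0.300000) = 2.270000
  x_1 = 0.300000 - (-4.373000)/2.270000 = 2.226432
Iteration 2:
  f(2.226432) = 10.489281
  f'(2.226432) = 16.870995
  x_2 = 2.226432 - 10.489281/16.870995 = 1.604697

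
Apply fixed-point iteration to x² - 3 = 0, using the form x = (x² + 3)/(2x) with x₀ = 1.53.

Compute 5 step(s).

Equation: x² - 3 = 0
Fixed-point form: x = (x² + 3)/(2x)
x₀ = 1.53

x_1 = g(1.530000) = 1.745392
x_2 = g(1.745392) = 1.732102
x_3 = g(1.732102) = 1.732051
x_4 = g(1.732051) = 1.732051
x_5 = g(1.732051) = 1.732051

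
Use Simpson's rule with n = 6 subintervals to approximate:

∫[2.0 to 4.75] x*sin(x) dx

f(x) = x*sin(x)
a = 2.0, b = 4.75, n = 6
h = (b - a)/n = 0.458333

Simpson's rule: (h/3)[f(x₀) + 4f(x₁) + 2f(x₂) + ... + f(xₙ)]

x_0 = 2.0000, f(x_0) = 1.818595, coefficient = 1
x_1 = 2.4583, f(x_1) = 1.552005, coefficient = 4
x_2 = 2.9167, f(x_2) = 0.650516, coefficient = 2
x_3 = 3.3750, f(x_3) = -0.780617, coefficient = 4
x_4 = 3.8333, f(x_4) = -2.445202, coefficient = 2
x_5 = 4.2917, f(x_5) = -3.917408, coefficient = 4
x_6 = 4.7500, f(x_6) = -4.746641, coefficient = 1

I ≈ (0.458333/3) × -19.101496 = -2.918284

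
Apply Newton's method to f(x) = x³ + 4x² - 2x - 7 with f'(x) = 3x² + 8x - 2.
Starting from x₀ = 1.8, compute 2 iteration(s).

f(x) = x³ + 4x² - 2x - 7
f'(x) = 3x² + 8x - 2
x₀ = 1.8

Newton-Raphson formula: x_{n+1} = x_n - f(x_n)/f'(x_n)

Iteration 1:
  f(1.800000) = 8.192000
  f'(1.800000) = 22.120000
  x_1 = 1.800000 - 8.192000/22.120000 = 1.429656
Iteration 2:
  f(1.429656) = 1.238457
  f'(1.429656) = 15.569004
  x_2 = 1.429656 - 1.238457/15.569004 = 1.350110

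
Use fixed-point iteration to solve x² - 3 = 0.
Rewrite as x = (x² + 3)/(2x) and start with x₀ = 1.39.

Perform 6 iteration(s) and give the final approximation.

Equation: x² - 3 = 0
Fixed-point form: x = (x² + 3)/(2x)
x₀ = 1.39

x_1 = g(1.390000) = 1.774137
x_2 = g(1.774137) = 1.732550
x_3 = g(1.732550) = 1.732051
x_4 = g(1.732051) = 1.732051
x_5 = g(1.732051) = 1.732051
x_6 = g(1.732051) = 1.732051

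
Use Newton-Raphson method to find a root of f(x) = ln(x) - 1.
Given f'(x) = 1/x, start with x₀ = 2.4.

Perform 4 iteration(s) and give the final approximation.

f(x) = ln(x) - 1
f'(x) = 1/x
x₀ = 2.4

Newton-Raphson formula: x_{n+1} = x_n - f(x_n)/f'(x_n)

Iteration 1:
  f(2.400000) = -0.124531
  f'(2.400000) = 0.416667
  x_1 = 2.400000 - (-0.124531)/0.416667 = 2.698875
Iteration 2:
  f(2.698875) = -0.007165
  f'(2.698875) = 0.370525
  x_2 = 2.698875 - (-0.007165)/0.370525 = 2.718212
Iteration 3:
  f(2.718212) = -0.000026
  f'(2.718212) = 0.367889
  x_3 = 2.718212 - (-0.000026)/0.367889 = 2.718282
Iteration 4:
  f(2.718282) = 0.000000
  f'(2.718282) = 0.367879
  x_4 = 2.718282 - 0.000000/0.367879 = 2.718282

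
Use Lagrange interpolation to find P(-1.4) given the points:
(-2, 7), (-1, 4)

Lagrange interpolation formula:
P(x) = Σ yᵢ × Lᵢ(x)
where Lᵢ(x) = Π_{j≠i} (x - xⱼ)/(xᵢ - xⱼ)

L_0(-1.4) = (-1.4 - (-1))/(-2 - (-1)) = 0.400000
L_1(-1.4) = (-1.4 - (-2))/(-1 - (-2)) = 0.600000

P(-1.4) = 7×L_0(-1.4) + 4×L_1(-1.4)
P(-1.4) = 5.200000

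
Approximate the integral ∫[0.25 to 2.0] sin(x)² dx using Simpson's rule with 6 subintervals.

f(x) = sin(x)²
a = 0.25, b = 2.0, n = 6
h = (b - a)/n = 0.291667

Simpson's rule: (h/3)[f(x₀) + 4f(x₁) + 2f(x₂) + ... + f(xₙ)]

x_0 = 0.2500, f(x_0) = 0.061209, coefficient = 1
x_1 = 0.5417, f(x_1) = 0.265807, coefficient = 4
x_2 = 0.8333, f(x_2) = 0.547862, coefficient = 2
x_3 = 1.1250, f(x_3) = 0.814087, coefficient = 4
x_4 = 1.4167, f(x_4) = 0.976432, coefficient = 2
x_5 = 1.7083, f(x_5) = 0.981203, coefficient = 4
x_6 = 2.0000, f(x_6) = 0.826822, coefficient = 1

I ≈ (0.291667/3) × 12.181003 = 1.184264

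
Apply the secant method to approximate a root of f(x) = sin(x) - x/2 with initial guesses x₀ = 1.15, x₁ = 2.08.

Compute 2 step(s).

f(x) = sin(x) - x/2
x₀ = 1.15, x₁ = 2.08

Secant formula: x_{n+1} = x_n - f(x_n)(x_n - x_{n-1})/(f(x_n) - f(x_{n-1}))

Iteration 1:
  f(1.150000) = 0.337764
  f(2.080000) = -0.166867
  x_2 = 2.080000 - (-0.166867)×(2.080000 - 1.150000)/(-0.166867 - 0.337764)
       = 1.772476
Iteration 2:
  f(2.080000) = -0.166867
  f(1.772476) = 0.093494
  x_3 = 1.772476 - 0.093494×(1.772476 - 2.080000)/(0.093494 - (-0.166867))
       = 1.882906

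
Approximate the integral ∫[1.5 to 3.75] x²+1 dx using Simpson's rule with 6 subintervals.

f(x) = x²+1
a = 1.5, b = 3.75, n = 6
h = (b - a)/n = 0.375000

Simpson's rule: (h/3)[f(x₀) + 4f(x₁) + 2f(x₂) + ... + f(xₙ)]

x_0 = 1.5000, f(x_0) = 3.250000, coefficient = 1
x_1 = 1.8750, f(x_1) = 4.515625, coefficient = 4
x_2 = 2.2500, f(x_2) = 6.062500, coefficient = 2
x_3 = 2.6250, f(x_3) = 7.890625, coefficient = 4
x_4 = 3.0000, f(x_4) = 10.000000, coefficient = 2
x_5 = 3.3750, f(x_5) = 12.390625, coefficient = 4
x_6 = 3.7500, f(x_6) = 15.062500, coefficient = 1

I ≈ (0.375000/3) × 149.625000 = 18.703125
Exact value: 18.703125
Error: 0.000000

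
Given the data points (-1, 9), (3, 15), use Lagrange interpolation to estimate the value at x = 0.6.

Lagrange interpolation formula:
P(x) = Σ yᵢ × Lᵢ(x)
where Lᵢ(x) = Π_{j≠i} (x - xⱼ)/(xᵢ - xⱼ)

L_0(0.6) = (0.6 - 3)/(-1 - 3) = 0.600000
L_1(0.6) = (0.6 - (-1))/(3 - (-1)) = 0.400000

P(0.6) = 9×L_0(0.6) + 15×L_1(0.6)
P(0.6) = 11.400000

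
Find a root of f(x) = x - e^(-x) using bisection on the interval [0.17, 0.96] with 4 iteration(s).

f(x) = x - e^(-x)
Initial interval: [0.17, 0.96]

Iteration 1:
  c_1 = (0.170000 + 0.960000)/2 = 0.565000
  f(c_1) = f(0.565000) = -0.003360
  f(a) × f(c) ≥ 0, new interval: [0.565000, 0.960000]
Iteration 2:
  c_2 = (0.565000 + 0.960000)/2 = 0.762500
  f(c_2) = f(0.762500) = 0.296001
  f(a) × f(c) < 0, new interval: [0.565000, 0.762500]
Iteration 3:
  c_3 = (0.565000 + 0.762500)/2 = 0.663750
  f(c_3) = f(0.663750) = 0.148833
  f(a) × f(c) < 0, new interval: [0.565000, 0.663750]
Iteration 4:
  c_4 = (0.565000 + 0.663750)/2 = 0.614375
  f(c_4) = f(0.614375) = 0.073396
  f(a) × f(c) < 0, new interval: [0.565000, 0.614375]

After 4 iteration(s), the approximation is c_4 = 0.614375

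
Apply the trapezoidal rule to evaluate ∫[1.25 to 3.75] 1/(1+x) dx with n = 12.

f(x) = 1/(1+x)
a = 1.25, b = 3.75, n = 12
h = (b - a)/n = 0.208333

Trapezoidal rule: (h/2)[f(x₀) + 2f(x₁) + 2f(x₂) + ... + f(xₙ)]

x_0 = 1.2500, f(x_0) = 0.444444, coefficient = 1
x_1 = 1.4583, f(x_1) = 0.406780, coefficient = 2
x_2 = 1.6667, f(x_2) = 0.375000, coefficient = 2
x_3 = 1.8750, f(x_3) = 0.347826, coefficient = 2
x_4 = 2.0833, f(x_4) = 0.324324, coefficient = 2
x_5 = 2.2917, f(x_5) = 0.303797, coefficient = 2
x_6 = 2.5000, f(x_6) = 0.285714, coefficient = 2
x_7 = 2.7083, f(x_7) = 0.269663, coefficient = 2
x_8 = 2.9167, f(x_8) = 0.255319, coefficient = 2
x_9 = 3.1250, f(x_9) = 0.242424, coefficient = 2
x_10 = 3.3333, f(x_10) = 0.230769, coefficient = 2
x_11 = 3.5417, f(x_11) = 0.220183, coefficient = 2
x_12 = 3.7500, f(x_12) = 0.210526, coefficient = 1

I ≈ (0.208333/2) × 7.178572 = 0.747768
Exact value: 0.747214
Error: 0.000554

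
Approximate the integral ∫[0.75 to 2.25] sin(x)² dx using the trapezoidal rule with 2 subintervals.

f(x) = sin(x)²
a = 0.75, b = 2.25, n = 2
h = (b - a)/n = 0.750000

Trapezoidal rule: (h/2)[f(x₀) + 2f(x₁) + 2f(x₂) + ... + f(xₙ)]

x_0 = 0.7500, f(x_0) = 0.464631, coefficient = 1
x_1 = 1.5000, f(x_1) = 0.994996, coefficient = 2
x_2 = 2.2500, f(x_2) = 0.605398, coefficient = 1

I ≈ (0.750000/2) × 3.060022 = 1.147508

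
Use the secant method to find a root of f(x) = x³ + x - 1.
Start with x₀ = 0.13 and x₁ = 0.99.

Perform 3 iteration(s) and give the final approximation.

f(x) = x³ + x - 1
x₀ = 0.13, x₁ = 0.99

Secant formula: x_{n+1} = x_n - f(x_n)(x_n - x_{n-1})/(f(x_n) - f(x_{n-1}))

Iteration 1:
  f(0.130000) = -0.867803
  f(0.990000) = 0.960299
  x_2 = 0.990000 - 0.960299×(0.990000 - 0.130000)/(0.960299 - (-0.867803))
       = 0.538243
Iteration 2:
  f(0.990000) = 0.960299
  f(0.538243) = -0.305824
  x_3 = 0.538243 - (-0.305824)×(0.538243 - 0.990000)/(-0.305824 - 0.960299)
       = 0.647362
Iteration 3:
  f(0.538243) = -0.305824
  f(0.647362) = -0.081342
  x_4 = 0.647362 - (-0.081342)×(0.647362 - 0.538243)/(-0.081342 - (-0.305824))
       = 0.686902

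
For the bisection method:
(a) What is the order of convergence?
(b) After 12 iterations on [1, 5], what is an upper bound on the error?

(a) Bisection has linear (order 1) convergence; the error is halved each step.

(b) Error bound = (b-a)/2^n = (5 - 1)/2^{12}
    = 4/2^{12}

(a) 1 (linear); (b) error ≤ 9.77e-04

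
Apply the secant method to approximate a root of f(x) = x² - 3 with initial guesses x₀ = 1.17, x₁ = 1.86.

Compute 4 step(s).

f(x) = x² - 3
x₀ = 1.17, x₁ = 1.86

Secant formula: x_{n+1} = x_n - f(x_n)(x_n - x_{n-1})/(f(x_n) - f(x_{n-1}))

Iteration 1:
  f(1.170000) = -1.631100
  f(1.860000) = 0.459600
  x_2 = 1.860000 - 0.459600×(1.860000 - 1.170000)/(0.459600 - (-1.631100))
       = 1.708317
Iteration 2:
  f(1.860000) = 0.459600
  f(1.708317) = -0.081654
  x_3 = 1.708317 - (-0.081654)×(1.708317 - 1.860000)/(-0.081654 - 0.459600)
       = 1.731200
Iteration 3:
  f(1.708317) = -0.081654
  f(1.731200) = -0.002947
  x_4 = 1.731200 - (-0.002947)×(1.731200 - 1.708317)/(-0.002947 - (-0.081654))
       = 1.732057
Iteration 4:
  f(1.731200) = -0.002947
  f(1.732057) = 0.000020
  x_5 = 1.732057 - 0.000020×(1.732057 - 1.731200)/(0.000020 - (-0.002947))
       = 1.732051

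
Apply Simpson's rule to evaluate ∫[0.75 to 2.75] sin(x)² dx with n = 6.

f(x) = sin(x)²
a = 0.75, b = 2.75, n = 6
h = (b - a)/n = 0.333333

Simpson's rule: (h/3)[f(x₀) + 4f(x₁) + 2f(x₂) + ... + f(xₙ)]

x_0 = 0.7500, f(x_0) = 0.464631, coefficient = 1
x_1 = 1.0833, f(x_1) = 0.780615, coefficient = 4
x_2 = 1.4167, f(x_2) = 0.976432, coefficient = 2
x_3 = 1.7500, f(x_3) = 0.968228, coefficient = 4
x_4 = 2.0833, f(x_4) = 0.759518, coefficient = 2
x_5 = 2.4167, f(x_5) = 0.439675, coefficient = 4
x_6 = 2.7500, f(x_6) = 0.145665, coefficient = 1

I ≈ (0.333333/3) × 12.836268 = 1.426252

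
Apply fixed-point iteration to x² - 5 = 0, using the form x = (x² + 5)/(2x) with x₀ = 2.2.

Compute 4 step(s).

Equation: x² - 5 = 0
Fixed-point form: x = (x² + 5)/(2x)
x₀ = 2.2

x_1 = g(2.200000) = 2.236364
x_2 = g(2.236364) = 2.236068
x_3 = g(2.236068) = 2.236068
x_4 = g(2.236068) = 2.236068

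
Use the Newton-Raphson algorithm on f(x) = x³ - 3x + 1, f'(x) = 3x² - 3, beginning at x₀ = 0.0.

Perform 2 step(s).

f(x) = x³ - 3x + 1
f'(x) = 3x² - 3
x₀ = 0.0

Newton-Raphson formula: x_{n+1} = x_n - f(x_n)/f'(x_n)

Iteration 1:
  f(0.000000) = 1.000000
  f'(0.000000) = -3.000000
  x_1 = 0.000000 - 1.000000/(-3.000000) = 0.333333
Iteration 2:
  f(0.333333) = 0.037037
  f'(0.333333) = -2.666667
  x_2 = 0.333333 - 0.037037/(-2.666667) = 0.347222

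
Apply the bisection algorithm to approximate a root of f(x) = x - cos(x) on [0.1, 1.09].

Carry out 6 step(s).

f(x) = x - cos(x)
Initial interval: [0.1, 1.09]

Iteration 1:
  c_1 = (0.100000 + 1.090000)/2 = 0.595000
  f(c_1) = f(0.595000) = -0.233148
  f(a) × f(c) ≥ 0, new interval: [0.595000, 1.090000]
Iteration 2:
  c_2 = (0.595000 + 1.090000)/2 = 0.842500
  f(c_2) = f(0.842500) = 0.176901
  f(a) × f(c) < 0, new interval: [0.595000, 0.842500]
Iteration 3:
  c_3 = (0.595000 + 0.842500)/2 = 0.718750
  f(c_3) = f(0.718750) = -0.033879
  f(a) × f(c) ≥ 0, new interval: [0.718750, 0.842500]
Iteration 4:
  c_4 = (0.718750 + 0.842500)/2 = 0.780625
  f(c_4) = f(0.780625) = 0.070151
  f(a) × f(c) < 0, new interval: [0.718750, 0.780625]
Iteration 5:
  c_5 = (0.718750 + 0.780625)/2 = 0.749688
  f(c_5) = f(0.749688) = 0.017786
  f(a) × f(c) < 0, new interval: [0.718750, 0.749688]
Iteration 6:
  c_6 = (0.718750 + 0.749688)/2 = 0.734219
  f(c_6) = f(0.734219) = -0.008136
  f(a) × f(c) ≥ 0, new interval: [0.734219, 0.749688]

After 6 iteration(s), the approximation is c_6 = 0.734219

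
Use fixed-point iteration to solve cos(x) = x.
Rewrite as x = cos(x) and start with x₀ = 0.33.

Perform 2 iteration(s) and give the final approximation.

Equation: cos(x) = x
Fixed-point form: x = cos(x)
x₀ = 0.33

x_1 = g(0.330000) = 0.946042
x_2 = g(0.946042) = 0.584898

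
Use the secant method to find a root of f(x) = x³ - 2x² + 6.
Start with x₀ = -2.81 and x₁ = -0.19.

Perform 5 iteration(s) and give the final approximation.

f(x) = x³ - 2x² + 6
x₀ = -2.81, x₁ = -0.19

Secant formula: x_{n+1} = x_n - f(x_n)(x_n - x_{n-1})/(f(x_n) - f(x_{n-1}))

Iteration 1:
  f(-2.810000) = -31.980241
  f(-0.190000) = 5.920941
  x_2 = -0.190000 - 5.920941×(-0.190000 - (-2.810000))/(5.920941 - (-31.980241))
       = -0.599298
Iteration 2:
  f(-0.190000) = 5.920941
  f(-0.599298) = 5.066442
  x_3 = -0.599298 - 5.066442×(-0.599298 - (-0.190000))/(5.066442 - 5.920941)
       = -3.026081
Iteration 3:
  f(-0.599298) = 5.066442
  f(-3.026081) = -40.024643
  x_4 = -3.026081 - (-40.024643)×(-3.026081 - (-0.599298))/(-40.024643 - 5.066442)
       = -0.871971
Iteration 4:
  f(-3.026081) = -40.024643
  f(-0.871971) = 3.816342
  x_5 = -0.871971 - 3.816342×(-0.871971 - (-3.026081))/(3.816342 - (-40.024643))
       = -1.059486
Iteration 5:
  f(-0.871971) = 3.816342
  f(-1.059486) = 2.565696
  x_6 = -1.059486 - 2.565696×(-1.059486 - (-0.871971))/(2.565696 - 3.816342)
       = -1.444171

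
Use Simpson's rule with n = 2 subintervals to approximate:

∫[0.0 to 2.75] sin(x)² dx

f(x) = sin(x)²
a = 0.0, b = 2.75, n = 2
h = (b - a)/n = 1.375000

Simpson's rule: (h/3)[f(x₀) + 4f(x₁) + 2f(x₂) + ... + f(xₙ)]

x_0 = 0.0000, f(x_0) = 0.000000, coefficient = 1
x_1 = 1.3750, f(x_1) = 0.962151, coefficient = 4
x_2 = 2.7500, f(x_2) = 0.145665, coefficient = 1

I ≈ (1.375000/3) × 3.994270 = 1.830707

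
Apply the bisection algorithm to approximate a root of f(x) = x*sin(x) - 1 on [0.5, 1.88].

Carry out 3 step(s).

f(x) = x*sin(x) - 1
Initial interval: [0.5, 1.88]

Iteration 1:
  c_1 = (0.500000 + 1.880000)/2 = 1.190000
  f(c_1) = f(1.190000) = 0.104759
  f(a) × f(c) < 0, new interval: [0.500000, 1.190000]
Iteration 2:
  c_2 = (0.500000 + 1.190000)/2 = 0.845000
  f(c_2) = f(0.845000) = -0.367964
  f(a) × f(c) ≥ 0, new interval: [0.845000, 1.190000]
Iteration 3:
  c_3 = (0.845000 + 1.190000)/2 = 1.017500
  f(c_3) = f(1.017500) = -0.134314
  f(a) × f(c) ≥ 0, new interval: [1.017500, 1.190000]

After 3 iteration(s), the approximation is c_3 = 1.017500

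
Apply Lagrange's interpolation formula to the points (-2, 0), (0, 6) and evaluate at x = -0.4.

Lagrange interpolation formula:
P(x) = Σ yᵢ × Lᵢ(x)
where Lᵢ(x) = Π_{j≠i} (x - xⱼ)/(xᵢ - xⱼ)

L_0(-0.4) = (-0.4 - 0)/(-2 - 0) = 0.200000
L_1(-0.4) = (-0.4 - (-2))/(0 - (-2)) = 0.800000

P(-0.4) = 0×L_0(-0.4) + 6×L_1(-0.4)
P(-0.4) = 4.800000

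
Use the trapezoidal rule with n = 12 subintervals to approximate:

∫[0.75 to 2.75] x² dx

f(x) = x²
a = 0.75, b = 2.75, n = 12
h = (b - a)/n = 0.166667

Trapezoidal rule: (h/2)[f(x₀) + 2f(x₁) + 2f(x₂) + ... + f(xₙ)]

x_0 = 0.7500, f(x_0) = 0.562500, coefficient = 1
x_1 = 0.9167, f(x_1) = 0.840278, coefficient = 2
x_2 = 1.0833, f(x_2) = 1.173611, coefficient = 2
x_3 = 1.2500, f(x_3) = 1.562500, coefficient = 2
x_4 = 1.4167, f(x_4) = 2.006944, coefficient = 2
x_5 = 1.5833, f(x_5) = 2.506944, coefficient = 2
x_6 = 1.7500, f(x_6) = 3.062500, coefficient = 2
x_7 = 1.9167, f(x_7) = 3.673611, coefficient = 2
x_8 = 2.0833, f(x_8) = 4.340278, coefficient = 2
x_9 = 2.2500, f(x_9) = 5.062500, coefficient = 2
x_10 = 2.4167, f(x_10) = 5.840278, coefficient = 2
x_11 = 2.5833, f(x_11) = 6.673611, coefficient = 2
x_12 = 2.7500, f(x_12) = 7.562500, coefficient = 1

I ≈ (0.166667/2) × 81.611111 = 6.800926
Exact value: 6.791667
Error: 0.009259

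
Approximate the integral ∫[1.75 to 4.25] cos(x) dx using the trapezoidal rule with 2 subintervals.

f(x) = cos(x)
a = 1.75, b = 4.25, n = 2
h = (b - a)/n = 1.250000

Trapezoidal rule: (h/2)[f(x₀) + 2f(x₁) + 2f(x₂) + ... + f(xₙ)]

x_0 = 1.7500, f(x_0) = -0.178246, coefficient = 1
x_1 = 3.0000, f(x_1) = -0.989992, coefficient = 2
x_2 = 4.2500, f(x_2) = -0.446087, coefficient = 1

I ≈ (1.250000/2) × -2.604319 = -1.627699
Exact value: -1.878975
Error: 0.251276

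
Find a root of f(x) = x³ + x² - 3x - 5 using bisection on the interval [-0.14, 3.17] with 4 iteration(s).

f(x) = x³ + x² - 3x - 5
Initial interval: [-0.14, 3.17]

Iteration 1:
  c_1 = (-0.140000 + 3.170000)/2 = 1.515000
  f(c_1) = f(1.515000) = -3.772509
  f(a) × f(c) ≥ 0, new interval: [1.515000, 3.170000]
Iteration 2:
  c_2 = (1.515000 + 3.170000)/2 = 2.342500
  f(c_2) = f(2.342500) = 6.313821
  f(a) × f(c) < 0, new interval: [1.515000, 2.342500]
Iteration 3:
  c_3 = (1.515000 + 2.342500)/2 = 1.928750
  f(c_3) = f(1.928750) = 0.108924
  f(a) × f(c) < 0, new interval: [1.515000, 1.928750]
Iteration 4:
  c_4 = (1.515000 + 1.928750)/2 = 1.721875
  f(c_4) = f(1.721875) = -2.095664
  f(a) × f(c) ≥ 0, new interval: [1.721875, 1.928750]

After 4 iteration(s), the approximation is c_4 = 1.721875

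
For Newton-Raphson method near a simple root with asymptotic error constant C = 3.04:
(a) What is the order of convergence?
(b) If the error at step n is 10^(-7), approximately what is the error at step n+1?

(a) Newton-Raphson has quadratic (order 2) convergence near simple roots.
    This means |e_{n+1}| ≈ C|e_n|².

(b) With |e_n| = 10^(-7) and C = 3.04:
    |e_{n+1}| ≈ 3.04 × (10^(-7))² = 3.04 × 10^(-14)

(a) 2 (quadratic); (b) |e_{n+1}| ≈ 3.040e-14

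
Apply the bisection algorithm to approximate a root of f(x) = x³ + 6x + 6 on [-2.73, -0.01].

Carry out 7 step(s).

f(x) = x³ + 6x + 6
Initial interval: [-2.73, -0.01]

Iteration 1:
  c_1 = (-2.730000 + (-0.010000))/2 = -1.370000
  f(c_1) = f(-1.370000) = -4.791353
  f(a) × f(c) ≥ 0, new interval: [-1.370000, -0.010000]
Iteration 2:
  c_2 = (-1.370000 + (-0.010000))/2 = -0.690000
  f(c_2) = f(-0.690000) = 1.531491
  f(a) × f(c) < 0, new interval: [-1.370000, -0.690000]
Iteration 3:
  c_3 = (-1.370000 + (-0.690000))/2 = -1.030000
  f(c_3) = f(-1.030000) = -1.272727
  f(a) × f(c) ≥ 0, new interval: [-1.030000, -0.690000]
Iteration 4:
  c_4 = (-1.030000 + (-0.690000))/2 = -0.860000
  f(c_4) = f(-0.860000) = 0.203944
  f(a) × f(c) < 0, new interval: [-1.030000, -0.860000]
Iteration 5:
  c_5 = (-1.030000 + (-0.860000))/2 = -0.945000
  f(c_5) = f(-0.945000) = -0.513909
  f(a) × f(c) ≥ 0, new interval: [-0.945000, -0.860000]
Iteration 6:
  c_6 = (-0.945000 + (-0.860000))/2 = -0.902500
  f(c_6) = f(-0.902500) = -0.150092
  f(a) × f(c) ≥ 0, new interval: [-0.902500, -0.860000]
Iteration 7:
  c_7 = (-0.902500 + (-0.860000))/2 = -0.881250
  f(c_7) = f(-0.881250) = 0.028120
  f(a) × f(c) < 0, new interval: [-0.902500, -0.881250]

After 7 iteration(s), the approximation is c_7 = -0.881250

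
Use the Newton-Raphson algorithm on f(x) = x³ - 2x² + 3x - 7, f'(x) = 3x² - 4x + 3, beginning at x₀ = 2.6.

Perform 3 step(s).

f(x) = x³ - 2x² + 3x - 7
f'(x) = 3x² - 4x + 3
x₀ = 2.6

Newton-Raphson formula: x_{n+1} = x_n - f(x_n)/f'(x_n)

Iteration 1:
  f(2.600000) = 4.856000
  f'(2.600000) = 12.880000
  x_1 = 2.600000 - 4.856000/12.880000 = 2.222981
Iteration 2:
  f(2.222981) = 0.770839
  f'(2.222981) = 8.933013
  x_2 = 2.222981 - 0.770839/8.933013 = 2.136690
Iteration 3:
  f(2.136690) = 0.034123
  f'(2.136690) = 8.149575
  x_3 = 2.136690 - 0.034123/8.149575 = 2.132503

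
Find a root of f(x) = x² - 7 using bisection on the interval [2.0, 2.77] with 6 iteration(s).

f(x) = x² - 7
Initial interval: [2.0, 2.77]

Iteration 1:
  c_1 = (2.000000 + 2.770000)/2 = 2.385000
  f(c_1) = f(2.385000) = -1.311775
  f(a) × f(c) ≥ 0, new interval: [2.385000, 2.770000]
Iteration 2:
  c_2 = (2.385000 + 2.770000)/2 = 2.577500
  f(c_2) = f(2.577500) = -0.356494
  f(a) × f(c) ≥ 0, new interval: [2.577500, 2.770000]
Iteration 3:
  c_3 = (2.577500 + 2.770000)/2 = 2.673750
  f(c_3) = f(2.673750) = 0.148939
  f(a) × f(c) < 0, new interval: [2.577500, 2.673750]
Iteration 4:
  c_4 = (2.577500 + 2.673750)/2 = 2.625625
  f(c_4) = f(2.625625) = -0.106093
  f(a) × f(c) ≥ 0, new interval: [2.625625, 2.673750]
Iteration 5:
  c_5 = (2.625625 + 2.673750)/2 = 2.649687
  f(c_5) = f(2.649687) = 0.020844
  f(a) × f(c) < 0, new interval: [2.625625, 2.649687]
Iteration 6:
  c_6 = (2.625625 + 2.649687)/2 = 2.637656
  f(c_6) = f(2.637656) = -0.042770
  f(a) × f(c) ≥ 0, new interval: [2.637656, 2.649687]

After 6 iteration(s), the approximation is c_6 = 2.637656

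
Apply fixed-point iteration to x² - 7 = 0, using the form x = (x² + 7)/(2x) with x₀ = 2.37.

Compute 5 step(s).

Equation: x² - 7 = 0
Fixed-point form: x = (x² + 7)/(2x)
x₀ = 2.37

x_1 = g(2.370000) = 2.661793
x_2 = g(2.661793) = 2.645800
x_3 = g(2.645800) = 2.645751
x_4 = g(2.645751) = 2.645751
x_5 = g(2.645751) = 2.645751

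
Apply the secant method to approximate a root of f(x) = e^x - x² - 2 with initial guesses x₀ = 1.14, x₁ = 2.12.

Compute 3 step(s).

f(x) = e^x - x² - 2
x₀ = 1.14, x₁ = 2.12

Secant formula: x_{n+1} = x_n - f(x_n)(x_n - x_{n-1})/(f(x_n) - f(x_{n-1}))

Iteration 1:
  f(1.140000) = -0.172832
  f(2.120000) = 1.836737
  x_2 = 2.120000 - 1.836737×(2.120000 - 1.140000)/(1.836737 - (-0.172832))
       = 1.224284
Iteration 2:
  f(2.120000) = 1.836737
  f(1.224284) = -0.097142
  x_3 = 1.224284 - (-0.097142)×(1.224284 - 2.120000)/(-0.097142 - 1.836737)
       = 1.269277
Iteration 3:
  f(1.224284) = -0.097142
  f(1.269277) = -0.052785
  x_4 = 1.269277 - (-0.052785)×(1.269277 - 1.224284)/(-0.052785 - (-0.097142))
       = 1.322819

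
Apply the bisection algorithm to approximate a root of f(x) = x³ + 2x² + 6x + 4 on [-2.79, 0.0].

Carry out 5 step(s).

f(x) = x³ + 2x² + 6x + 4
Initial interval: [-2.79, 0.0]

Iteration 1:
  c_1 = (-2.790000 + 0.000000)/2 = -1.395000
  f(c_1) = f(-1.395000) = -3.192655
  f(a) × f(c) ≥ 0, new interval: [-1.395000, 0.000000]
Iteration 2:
  c_2 = (-1.395000 + 0.000000)/2 = -0.697500
  f(c_2) = f(-0.697500) = 0.448674
  f(a) × f(c) < 0, new interval: [-1.395000, -0.697500]
Iteration 3:
  c_3 = (-1.395000 + (-0.697500))/2 = -1.046250
  f(c_3) = f(-1.046250) = -1.233488
  f(a) × f(c) ≥ 0, new interval: [-1.046250, -0.697500]
Iteration 4:
  c_4 = (-1.046250 + (-0.697500))/2 = -0.871875
  f(c_4) = f(-0.871875) = -0.373688
  f(a) × f(c) ≥ 0, new interval: [-0.871875, -0.697500]
Iteration 5:
  c_5 = (-0.871875 + (-0.697500))/2 = -0.784687
  f(c_5) = f(-0.784687) = 0.040185
  f(a) × f(c) < 0, new interval: [-0.871875, -0.784687]

After 5 iteration(s), the approximation is c_5 = -0.784687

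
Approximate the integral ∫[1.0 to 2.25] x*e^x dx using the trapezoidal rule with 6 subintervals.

f(x) = x*e^x
a = 1.0, b = 2.25, n = 6
h = (b - a)/n = 0.208333

Trapezoidal rule: (h/2)[f(x₀) + 2f(x₁) + 2f(x₂) + ... + f(xₙ)]

x_0 = 1.0000, f(x_0) = 2.718282, coefficient = 1
x_1 = 1.2083, f(x_1) = 4.045379, coefficient = 2
x_2 = 1.4167, f(x_2) = 5.841417, coefficient = 2
x_3 = 1.6250, f(x_3) = 8.252431, coefficient = 2
x_4 = 1.8333, f(x_4) = 11.466952, coefficient = 2
x_5 = 2.0417, f(x_5) = 15.727852, coefficient = 2
x_6 = 2.2500, f(x_6) = 21.347406, coefficient = 1

I ≈ (0.208333/2) × 114.733748 = 11.951432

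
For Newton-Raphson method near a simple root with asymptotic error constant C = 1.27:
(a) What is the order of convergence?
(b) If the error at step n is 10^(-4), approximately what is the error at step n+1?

(a) Newton-Raphson has quadratic (order 2) convergence near simple roots.
    This means |e_{n+1}| ≈ C|e_n|².

(b) With |e_n| = 10^(-4) and C = 1.27:
    |e_{n+1}| ≈ 1.27 × (10^(-4))² = 1.27 × 10^(-8)

(a) 2 (quadratic); (b) |e_{n+1}| ≈ 1.270e-08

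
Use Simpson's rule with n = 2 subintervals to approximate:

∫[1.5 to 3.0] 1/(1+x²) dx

f(x) = 1/(1+x²)
a = 1.5, b = 3.0, n = 2
h = (b - a)/n = 0.750000

Simpson's rule: (h/3)[f(x₀) + 4f(x₁) + 2f(x₂) + ... + f(xₙ)]

x_0 = 1.5000, f(x_0) = 0.307692, coefficient = 1
x_1 = 2.2500, f(x_1) = 0.164948, coefficient = 4
x_2 = 3.0000, f(x_2) = 0.100000, coefficient = 1

I ≈ (0.750000/3) × 1.067486 = 0.266872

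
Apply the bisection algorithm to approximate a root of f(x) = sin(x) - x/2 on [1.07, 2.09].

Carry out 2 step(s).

f(x) = sin(x) - x/2
Initial interval: [1.07, 2.09]

Iteration 1:
  c_1 = (1.070000 + 2.090000)/2 = 1.580000
  f(c_1) = f(1.580000) = 0.209958
  f(a) × f(c) ≥ 0, new interval: [1.580000, 2.090000]
Iteration 2:
  c_2 = (1.580000 + 2.090000)/2 = 1.835000
  f(c_2) = f(1.835000) = 0.047801
  f(a) × f(c) ≥ 0, new interval: [1.835000, 2.090000]

After 2 iteration(s), the approximation is c_2 = 1.835000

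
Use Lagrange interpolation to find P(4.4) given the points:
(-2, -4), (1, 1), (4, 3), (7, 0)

Lagrange interpolation formula:
P(x) = Σ yᵢ × Lᵢ(x)
where Lᵢ(x) = Π_{j≠i} (x - xⱼ)/(xᵢ - xⱼ)

L_0(4.4) = (4.4 - 1)/(-2 - 1) × (4.4 - 4)/(-2 - 4) × (4.4 - 7)/(-2 - 7) = 0.021827
L_1(4.4) = (4.4 - (-2))/(1 - (-2)) × (4.4 - 4)/(1 - 4) × (4.4 - 7)/(1 - 7) = -0.123259
L_2(4.4) = (4.4 - (-2))/(4 - (-2)) × (4.4 - 1)/(4 - 1) × (4.4 - 7)/(4 - 7) = 1.047704
L_3(4.4) = (4.4 - (-2))/(7 - (-2)) × (4.4 - 1)/(7 - 1) × (4.4 - 4)/(7 - 4) = 0.053728

P(4.4) = (-4)×L_0(4.4) + 1×L_1(4.4) + 3×L_2(4.4) + 0×L_3(4.4)
P(4.4) = 2.932543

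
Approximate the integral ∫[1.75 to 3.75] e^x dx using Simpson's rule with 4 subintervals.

f(x) = e^x
a = 1.75, b = 3.75, n = 4
h = (b - a)/n = 0.500000

Simpson's rule: (h/3)[f(x₀) + 4f(x₁) + 2f(x₂) + ... + f(xₙ)]

x_0 = 1.7500, f(x_0) = 5.754603, coefficient = 1
x_1 = 2.2500, f(x_1) = 9.487736, coefficient = 4
x_2 = 2.7500, f(x_2) = 15.642632, coefficient = 2
x_3 = 3.2500, f(x_3) = 25.790340, coefficient = 4
x_4 = 3.7500, f(x_4) = 42.521082, coefficient = 1

I ≈ (0.500000/3) × 220.673251 = 36.778875
Exact value: 36.766479
Error: 0.012396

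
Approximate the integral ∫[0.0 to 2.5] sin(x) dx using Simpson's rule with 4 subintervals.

f(x) = sin(x)
a = 0.0, b = 2.5, n = 4
h = (b - a)/n = 0.625000

Simpson's rule: (h/3)[f(x₀) + 4f(x₁) + 2f(x₂) + ... + f(xₙ)]

x_0 = 0.0000, f(x_0) = 0.000000, coefficient = 1
x_1 = 0.6250, f(x_1) = 0.585097, coefficient = 4
x_2 = 1.2500, f(x_2) = 0.948985, coefficient = 2
x_3 = 1.8750, f(x_3) = 0.954086, coefficient = 4
x_4 = 2.5000, f(x_4) = 0.598472, coefficient = 1

I ≈ (0.625000/3) × 8.653174 = 1.802745
Exact value: 1.801144
Error: 0.001601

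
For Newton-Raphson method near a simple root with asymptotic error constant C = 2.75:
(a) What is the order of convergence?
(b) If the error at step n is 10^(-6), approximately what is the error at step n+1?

(a) Newton-Raphson has quadratic (order 2) convergence near simple roots.
    This means |e_{n+1}| ≈ C|e_n|².

(b) With |e_n| = 10^(-6) and C = 2.75:
    |e_{n+1}| ≈ 2.75 × (10^(-6))² = 2.75 × 10^(-12)

(a) 2 (quadratic); (b) |e_{n+1}| ≈ 2.750e-12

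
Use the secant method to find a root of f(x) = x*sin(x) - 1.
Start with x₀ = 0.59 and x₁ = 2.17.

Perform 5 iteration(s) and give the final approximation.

f(x) = x*sin(x) - 1
x₀ = 0.59, x₁ = 2.17

Secant formula: x_{n+1} = x_n - f(x_n)(x_n - x_{n-1})/(f(x_n) - f(x_{n-1}))

Iteration 1:
  f(0.590000) = -0.671747
  f(2.170000) = 0.791953
  x_2 = 2.170000 - 0.791953×(2.170000 - 0.590000)/(0.791953 - (-0.671747))
       = 1.315121
Iteration 2:
  f(2.170000) = 0.791953
  f(1.315121) = 0.272370
  x_3 = 1.315121 - 0.272370×(1.315121 - 2.170000)/(0.272370 - 0.791953)
       = 0.866986
Iteration 3:
  f(1.315121) = 0.272370
  f(0.866986) = -0.339026
  x_4 = 0.866986 - (-0.339026)×(0.866986 - 1.315121)/(-0.339026 - 0.272370)
       = 1.115482
Iteration 4:
  f(0.866986) = -0.339026
  f(1.115482) = 0.001840
  x_5 = 1.115482 - 0.001840×(1.115482 - 0.866986)/(0.001840 - (-0.339026))
       = 1.114141
Iteration 5:
  f(1.115482) = 0.001840
  f(1.114141) = -0.000023
  x_6 = 1.114141 - (-0.000023)×(1.114141 - 1.115482)/(-0.000023 - 0.001840)
       = 1.114157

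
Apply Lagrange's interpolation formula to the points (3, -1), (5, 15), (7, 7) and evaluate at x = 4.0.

Lagrange interpolation formula:
P(x) = Σ yᵢ × Lᵢ(x)
where Lᵢ(x) = Π_{j≠i} (x - xⱼ)/(xᵢ - xⱼ)

L_0(4.0) = (4.0 - 5)/(3 - 5) × (4.0 - 7)/(3 - 7) = 0.375000
L_1(4.0) = (4.0 - 3)/(5 - 3) × (4.0 - 7)/(5 - 7) = 0.750000
L_2(4.0) = (4.0 - 3)/(7 - 3) × (4.0 - 5)/(7 - 5) = -0.125000

P(4.0) = (-1)×L_0(4.0) + 15×L_1(4.0) + 7×L_2(4.0)
P(4.0) = 10.000000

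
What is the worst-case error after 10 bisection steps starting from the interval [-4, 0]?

Bisection error bound: |error| ≤ (b-a)/2^n
|error| ≤ (0 - (-4))/2^10 = 4/2^10
|error| ≤ 0.0039062500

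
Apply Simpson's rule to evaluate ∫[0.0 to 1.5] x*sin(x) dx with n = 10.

f(x) = x*sin(x)
a = 0.0, b = 1.5, n = 10
h = (b - a)/n = 0.150000

Simpson's rule: (h/3)[f(x₀) + 4f(x₁) + 2f(x₂) + ... + f(xₙ)]

x_0 = 0.0000, f(x_0) = 0.000000, coefficient = 1
x_1 = 0.1500, f(x_1) = 0.022416, coefficient = 4
x_2 = 0.3000, f(x_2) = 0.088656, coefficient = 2
x_3 = 0.4500, f(x_3) = 0.195734, coefficient = 4
x_4 = 0.6000, f(x_4) = 0.338785, coefficient = 2
x_5 = 0.7500, f(x_5) = 0.511229, coefficient = 4
x_6 = 0.9000, f(x_6) = 0.704994, coefficient = 2
x_7 = 1.0500, f(x_7) = 0.910794, coefficient = 4
x_8 = 1.2000, f(x_8) = 1.118447, coefficient = 2
x_9 = 1.3500, f(x_9) = 1.317227, coefficient = 4
x_10 = 1.5000, f(x_10) = 1.496242, coefficient = 1

I ≈ (0.150000/3) × 17.827609 = 0.891380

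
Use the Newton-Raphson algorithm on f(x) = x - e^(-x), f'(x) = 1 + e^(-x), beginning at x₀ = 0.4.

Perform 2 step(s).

f(x) = x - e^(-x)
f'(x) = 1 + e^(-x)
x₀ = 0.4

Newton-Raphson formula: x_{n+1} = x_n - f(x_n)/f'(x_n)

Iteration 1:
  f(0.400000) = -0.270320
  f'(0.400000) = 1.670320
  x_1 = 0.400000 - (-0.270320)/1.670320 = 0.561837
Iteration 2:
  f(0.561837) = -0.008323
  f'(0.561837) = 1.570161
  x_2 = 0.561837 - (-0.008323)/1.570161 = 0.567138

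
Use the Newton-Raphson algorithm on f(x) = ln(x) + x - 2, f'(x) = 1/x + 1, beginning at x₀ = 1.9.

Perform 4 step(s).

f(x) = ln(x) + x - 2
f'(x) = 1/x + 1
x₀ = 1.9

Newton-Raphson formula: x_{n+1} = x_n - f(x_n)/f'(x_n)

Iteration 1:
  f(1.900000) = 0.541854
  f'(1.900000) = 1.526316
  x_1 = 1.900000 - 0.541854/1.526316 = 1.544992
Iteration 2:
  f(1.544992) = -0.019989
  f'(1.544992) = 1.647252
  x_2 = 1.544992 - (-0.019989)/1.647252 = 1.557127
Iteration 3:
  f(1.557127) = -0.000031
  f'(1.557127) = 1.642208
  x_3 = 1.557127 - (-0.000031)/1.642208 = 1.557146
Iteration 4:
  f(1.557146) = 0.000000
  f'(1.557146) = 1.642201
  x_4 = 1.557146 - 0.000000/1.642201 = 1.557146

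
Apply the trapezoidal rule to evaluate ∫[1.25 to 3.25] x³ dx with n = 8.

f(x) = x³
a = 1.25, b = 3.25, n = 8
h = (b - a)/n = 0.250000

Trapezoidal rule: (h/2)[f(x₀) + 2f(x₁) + 2f(x₂) + ... + f(xₙ)]

x_0 = 1.2500, f(x_0) = 1.953125, coefficient = 1
x_1 = 1.5000, f(x_1) = 3.375000, coefficient = 2
x_2 = 1.7500, f(x_2) = 5.359375, coefficient = 2
x_3 = 2.0000, f(x_3) = 8.000000, coefficient = 2
x_4 = 2.2500, f(x_4) = 11.390625, coefficient = 2
x_5 = 2.5000, f(x_5) = 15.625000, coefficient = 2
x_6 = 2.7500, f(x_6) = 20.796875, coefficient = 2
x_7 = 3.0000, f(x_7) = 27.000000, coefficient = 2
x_8 = 3.2500, f(x_8) = 34.328125, coefficient = 1

I ≈ (0.250000/2) × 219.375000 = 27.421875
Exact value: 27.281250
Error: 0.140625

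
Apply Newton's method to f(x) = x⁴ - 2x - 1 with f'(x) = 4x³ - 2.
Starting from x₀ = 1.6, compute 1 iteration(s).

f(x) = x⁴ - 2x - 1
f'(x) = 4x³ - 2
x₀ = 1.6

Newton-Raphson formula: x_{n+1} = x_n - f(x_n)/f'(x_n)

Iteration 1:
  f(1.600000) = 2.353600
  f'(1.600000) = 14.384000
  x_1 = 1.600000 - 2.353600/14.384000 = 1.436374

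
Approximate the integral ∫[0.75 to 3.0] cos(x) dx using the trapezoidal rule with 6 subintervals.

f(x) = cos(x)
a = 0.75, b = 3.0, n = 6
h = (b - a)/n = 0.375000

Trapezoidal rule: (h/2)[f(x₀) + 2f(x₁) + 2f(x₂) + ... + f(xₙ)]

x_0 = 0.7500, f(x_0) = 0.731689, coefficient = 1
x_1 = 1.1250, f(x_1) = 0.431177, coefficient = 2
x_2 = 1.5000, f(x_2) = 0.070737, coefficient = 2
x_3 = 1.8750, f(x_3) = -0.299534, coefficient = 2
x_4 = 2.2500, f(x_4) = -0.628174, coefficient = 2
x_5 = 2.6250, f(x_5) = -0.869507, coefficient = 2
x_6 = 3.0000, f(x_6) = -0.989992, coefficient = 1

I ≈ (0.375000/2) × -2.848905 = -0.534170
Exact value: -0.540519
Error: 0.006349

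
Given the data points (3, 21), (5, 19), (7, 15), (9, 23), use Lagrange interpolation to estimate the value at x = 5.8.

Lagrange interpolation formula:
P(x) = Σ yᵢ × Lᵢ(x)
where Lᵢ(x) = Π_{j≠i} (x - xⱼ)/(xᵢ - xⱼ)

L_0(5.8) = (5.8 - 5)/(3 - 5) × (5.8 - 7)/(3 - 7) × (5.8 - 9)/(3 - 9) = -0.064000
L_1(5.8) = (5.8 - 3)/(5 - 3) × (5.8 - 7)/(5 - 7) × (5.8 - 9)/(5 - 9) = 0.672000
L_2(5.8) = (5.8 - 3)/(7 - 3) × (5.8 - 5)/(7 - 5) × (5.8 - 9)/(7 - 9) = 0.448000
L_3(5.8) = (5.8 - 3)/(9 - 3) × (5.8 - 5)/(9 - 5) × (5.8 - 7)/(9 - 7) = -0.056000

P(5.8) = 21×L_0(5.8) + 19×L_1(5.8) + 15×L_2(5.8) + 23×L_3(5.8)
P(5.8) = 16.856000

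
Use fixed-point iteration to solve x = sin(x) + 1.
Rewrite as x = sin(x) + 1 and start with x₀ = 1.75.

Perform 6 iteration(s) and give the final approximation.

Equation: x = sin(x) + 1
Fixed-point form: x = sin(x) + 1
x₀ = 1.75

x_1 = g(1.750000) = 1.983986
x_2 = g(1.983986) = 1.915845
x_3 = g(1.915845) = 1.941059
x_4 = g(1.941059) = 1.932232
x_5 = g(1.932232) = 1.935390
x_6 = g(1.935390) = 1.934269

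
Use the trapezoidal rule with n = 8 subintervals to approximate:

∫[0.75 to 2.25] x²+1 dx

f(x) = x²+1
a = 0.75, b = 2.25, n = 8
h = (b - a)/n = 0.187500

Trapezoidal rule: (h/2)[f(x₀) + 2f(x₁) + 2f(x₂) + ... + f(xₙ)]

x_0 = 0.7500, f(x_0) = 1.562500, coefficient = 1
x_1 = 0.9375, f(x_1) = 1.878906, coefficient = 2
x_2 = 1.1250, f(x_2) = 2.265625, coefficient = 2
x_3 = 1.3125, f(x_3) = 2.722656, coefficient = 2
x_4 = 1.5000, f(x_4) = 3.250000, coefficient = 2
x_5 = 1.6875, f(x_5) = 3.847656, coefficient = 2
x_6 = 1.8750, f(x_6) = 4.515625, coefficient = 2
x_7 = 2.0625, f(x_7) = 5.253906, coefficient = 2
x_8 = 2.2500, f(x_8) = 6.062500, coefficient = 1

I ≈ (0.187500/2) × 55.093750 = 5.165039
Exact value: 5.156250
Error: 0.008789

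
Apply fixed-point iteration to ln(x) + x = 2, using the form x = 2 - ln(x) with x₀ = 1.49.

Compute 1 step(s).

Equation: ln(x) + x = 2
Fixed-point form: x = 2 - ln(x)
x₀ = 1.49

x_1 = g(1.490000) = 1.601224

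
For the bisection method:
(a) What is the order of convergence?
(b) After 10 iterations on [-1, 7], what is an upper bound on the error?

(a) Bisection has linear (order 1) convergence; the error is halved each step.

(b) Error bound = (b-a)/2^n = (7 - (-1))/2^{10}
    = 8/2^{10}

(a) 1 (linear); (b) error ≤ 7.81e-03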